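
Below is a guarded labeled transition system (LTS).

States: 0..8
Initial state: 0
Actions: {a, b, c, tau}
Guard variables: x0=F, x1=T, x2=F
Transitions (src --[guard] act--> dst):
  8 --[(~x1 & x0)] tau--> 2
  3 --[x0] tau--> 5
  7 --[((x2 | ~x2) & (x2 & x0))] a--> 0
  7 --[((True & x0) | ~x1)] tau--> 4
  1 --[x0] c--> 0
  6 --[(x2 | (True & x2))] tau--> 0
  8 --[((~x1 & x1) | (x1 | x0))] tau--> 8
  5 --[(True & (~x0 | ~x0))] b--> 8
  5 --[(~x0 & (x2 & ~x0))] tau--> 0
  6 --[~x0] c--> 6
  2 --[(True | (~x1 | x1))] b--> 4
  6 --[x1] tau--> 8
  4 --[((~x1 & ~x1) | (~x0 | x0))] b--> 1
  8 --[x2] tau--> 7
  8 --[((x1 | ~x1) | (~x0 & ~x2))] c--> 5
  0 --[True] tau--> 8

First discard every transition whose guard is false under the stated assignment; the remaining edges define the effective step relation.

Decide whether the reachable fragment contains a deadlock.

Reach set: {0,5,8}
  0: tau→8  [1 out]
  5: b→8  [1 out]
  8: c→5  tau→8  [2 out]

Answer: DEADLOCK-FREE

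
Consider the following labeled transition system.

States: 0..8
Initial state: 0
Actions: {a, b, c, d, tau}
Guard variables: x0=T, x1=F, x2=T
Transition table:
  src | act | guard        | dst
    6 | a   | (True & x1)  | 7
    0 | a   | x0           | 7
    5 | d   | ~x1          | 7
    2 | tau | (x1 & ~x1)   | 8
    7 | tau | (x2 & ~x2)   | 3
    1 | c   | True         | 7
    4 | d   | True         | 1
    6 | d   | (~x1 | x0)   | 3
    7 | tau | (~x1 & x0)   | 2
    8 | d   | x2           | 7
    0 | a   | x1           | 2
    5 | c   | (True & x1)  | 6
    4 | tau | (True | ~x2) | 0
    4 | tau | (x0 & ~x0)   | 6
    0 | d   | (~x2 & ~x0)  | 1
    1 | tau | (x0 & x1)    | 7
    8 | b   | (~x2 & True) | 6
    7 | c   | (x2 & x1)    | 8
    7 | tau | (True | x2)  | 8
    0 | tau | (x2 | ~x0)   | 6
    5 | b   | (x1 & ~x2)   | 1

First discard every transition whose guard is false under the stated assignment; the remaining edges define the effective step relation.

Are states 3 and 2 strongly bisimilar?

Answer: BISIMILAR

Working:
Compute ~ classes (split until stable):
  P[0] = {{0,1,2,3,4,5,6,7,8}}
  P[1] = {{0},{1},{2,3},{4},{5,6,8},{7}}
  P[2] = {{0},{1},{2,3},{4},{5,8},{6},{7}}
stable after 3 split(s): 7 block(s)
class of 3: {2,3}; class of 2: {2,3}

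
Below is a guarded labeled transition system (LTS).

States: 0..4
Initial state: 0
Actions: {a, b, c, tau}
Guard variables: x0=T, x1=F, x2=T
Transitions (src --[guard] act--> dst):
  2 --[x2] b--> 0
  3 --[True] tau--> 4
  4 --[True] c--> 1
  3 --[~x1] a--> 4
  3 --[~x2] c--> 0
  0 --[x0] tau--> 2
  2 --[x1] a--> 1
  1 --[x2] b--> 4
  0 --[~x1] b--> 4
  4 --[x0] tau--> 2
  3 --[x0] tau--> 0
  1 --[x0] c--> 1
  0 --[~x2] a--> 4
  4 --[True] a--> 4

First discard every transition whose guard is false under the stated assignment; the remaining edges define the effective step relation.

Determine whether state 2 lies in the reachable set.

Answer: REACHABLE

Analysis:
11 transition(s) survive guard evaluation.
depth 0: {0}
depth 1: {2,4}  now seen {0,2,4}
depth 2: {1}  now seen {0,1,2,4}
Reach set: {0,1,2,4}
witness 2: tau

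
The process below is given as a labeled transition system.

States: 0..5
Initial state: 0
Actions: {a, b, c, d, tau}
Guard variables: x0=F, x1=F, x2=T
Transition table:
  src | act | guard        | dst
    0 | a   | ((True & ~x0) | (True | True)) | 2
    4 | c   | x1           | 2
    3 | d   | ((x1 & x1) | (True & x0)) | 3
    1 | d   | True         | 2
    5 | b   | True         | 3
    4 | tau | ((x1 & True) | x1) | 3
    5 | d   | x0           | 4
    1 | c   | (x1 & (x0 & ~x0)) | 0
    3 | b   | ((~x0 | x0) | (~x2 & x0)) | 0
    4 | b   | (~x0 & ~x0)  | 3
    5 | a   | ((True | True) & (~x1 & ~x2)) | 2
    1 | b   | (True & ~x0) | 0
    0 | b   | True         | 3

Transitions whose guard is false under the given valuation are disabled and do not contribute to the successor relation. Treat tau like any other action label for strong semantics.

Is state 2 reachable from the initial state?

Answer: REACHABLE

Trace:
After dropping false guards: 7 live edges.
depth 0: {0}
depth 1: {2,3}  cumulative {0,2,3}
R = {0,2,3}
witness 2: a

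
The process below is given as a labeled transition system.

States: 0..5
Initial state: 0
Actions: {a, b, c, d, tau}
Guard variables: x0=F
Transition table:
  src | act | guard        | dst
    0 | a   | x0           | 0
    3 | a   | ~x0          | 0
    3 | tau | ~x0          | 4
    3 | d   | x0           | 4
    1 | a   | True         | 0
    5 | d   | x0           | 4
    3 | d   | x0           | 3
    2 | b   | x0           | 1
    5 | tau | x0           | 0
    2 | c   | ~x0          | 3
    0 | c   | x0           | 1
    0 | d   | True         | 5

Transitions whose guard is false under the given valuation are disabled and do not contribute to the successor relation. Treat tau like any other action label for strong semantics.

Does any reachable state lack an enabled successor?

Answer: DEADLOCK at state 5

Trace:
Reach set: {0,5}
  0: d→5  [1 exit(s)]
  5: ∅  [deadlock]
trace reaching 5: d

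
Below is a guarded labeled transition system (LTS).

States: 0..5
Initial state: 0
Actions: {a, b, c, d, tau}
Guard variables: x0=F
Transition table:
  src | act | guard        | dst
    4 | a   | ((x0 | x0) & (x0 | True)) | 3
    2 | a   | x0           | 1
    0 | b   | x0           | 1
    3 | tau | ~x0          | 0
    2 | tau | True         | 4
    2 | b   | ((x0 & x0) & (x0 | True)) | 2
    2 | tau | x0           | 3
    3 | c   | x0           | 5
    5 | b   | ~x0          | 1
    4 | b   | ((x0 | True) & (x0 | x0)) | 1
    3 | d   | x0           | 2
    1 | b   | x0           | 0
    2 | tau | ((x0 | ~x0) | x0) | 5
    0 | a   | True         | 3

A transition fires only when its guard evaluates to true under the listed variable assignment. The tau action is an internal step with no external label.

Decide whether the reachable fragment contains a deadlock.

Answer: DEADLOCK-FREE

Trace:
Reachable = {0,3}
  0: a→3  [1 out]
  3: tau→0  [1 out]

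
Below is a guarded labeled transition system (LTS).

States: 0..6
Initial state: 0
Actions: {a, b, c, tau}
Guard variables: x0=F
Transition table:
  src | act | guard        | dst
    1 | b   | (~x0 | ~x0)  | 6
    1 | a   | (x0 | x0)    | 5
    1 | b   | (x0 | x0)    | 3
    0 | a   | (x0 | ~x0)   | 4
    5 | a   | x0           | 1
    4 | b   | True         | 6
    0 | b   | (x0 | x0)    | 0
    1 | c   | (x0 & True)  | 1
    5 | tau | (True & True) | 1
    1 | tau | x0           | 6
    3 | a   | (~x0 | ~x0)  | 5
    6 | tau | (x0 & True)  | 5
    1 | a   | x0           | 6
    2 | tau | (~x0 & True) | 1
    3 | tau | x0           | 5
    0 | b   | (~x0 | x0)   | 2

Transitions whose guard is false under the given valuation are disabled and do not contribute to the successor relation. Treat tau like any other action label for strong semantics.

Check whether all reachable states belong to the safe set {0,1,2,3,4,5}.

Allowed set {0,1,2,3,4,5}
Reach set: {0,1,2,4,6}
  0: ✓
  1: ✓
  2: ✓
  4: ✓
  6: ✗ unsafe
counterexample path to 6: a·b

Answer: INVARIANT VIOLATED at state 6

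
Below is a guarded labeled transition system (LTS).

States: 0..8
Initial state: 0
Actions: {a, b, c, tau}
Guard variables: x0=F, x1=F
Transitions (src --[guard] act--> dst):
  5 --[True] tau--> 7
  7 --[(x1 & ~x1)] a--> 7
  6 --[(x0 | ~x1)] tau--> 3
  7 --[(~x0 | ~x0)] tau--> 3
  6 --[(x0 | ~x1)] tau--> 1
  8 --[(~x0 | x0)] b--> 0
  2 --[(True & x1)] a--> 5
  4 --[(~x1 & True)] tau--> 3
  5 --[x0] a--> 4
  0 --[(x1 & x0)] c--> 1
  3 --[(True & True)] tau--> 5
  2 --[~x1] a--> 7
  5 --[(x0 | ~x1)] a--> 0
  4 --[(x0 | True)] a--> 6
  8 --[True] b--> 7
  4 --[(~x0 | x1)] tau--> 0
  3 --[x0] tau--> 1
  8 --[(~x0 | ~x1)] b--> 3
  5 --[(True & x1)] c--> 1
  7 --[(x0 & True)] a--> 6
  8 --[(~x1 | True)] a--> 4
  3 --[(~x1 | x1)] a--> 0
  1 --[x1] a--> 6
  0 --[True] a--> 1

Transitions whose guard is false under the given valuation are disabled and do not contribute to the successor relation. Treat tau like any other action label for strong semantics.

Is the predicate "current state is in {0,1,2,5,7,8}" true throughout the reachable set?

Answer: INVARIANT HOLDS

Working:
Allowed set {0,1,2,5,7,8}
Reachable = {0,1}
  0: ok
  1: ok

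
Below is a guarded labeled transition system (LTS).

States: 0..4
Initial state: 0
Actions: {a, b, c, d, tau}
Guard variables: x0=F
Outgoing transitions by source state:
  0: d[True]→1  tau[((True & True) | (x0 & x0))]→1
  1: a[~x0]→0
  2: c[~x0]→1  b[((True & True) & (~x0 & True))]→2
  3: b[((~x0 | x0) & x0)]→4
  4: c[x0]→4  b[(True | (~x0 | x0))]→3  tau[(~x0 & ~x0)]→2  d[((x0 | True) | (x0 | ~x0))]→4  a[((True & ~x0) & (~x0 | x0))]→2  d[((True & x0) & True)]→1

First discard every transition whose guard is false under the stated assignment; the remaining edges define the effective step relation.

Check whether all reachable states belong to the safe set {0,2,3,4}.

Safe = {0,2,3,4}
Reachable = {0,1}
  0: ✓
  1: ✗ unsafe
counterexample path to 1: d

Answer: INVARIANT VIOLATED at state 1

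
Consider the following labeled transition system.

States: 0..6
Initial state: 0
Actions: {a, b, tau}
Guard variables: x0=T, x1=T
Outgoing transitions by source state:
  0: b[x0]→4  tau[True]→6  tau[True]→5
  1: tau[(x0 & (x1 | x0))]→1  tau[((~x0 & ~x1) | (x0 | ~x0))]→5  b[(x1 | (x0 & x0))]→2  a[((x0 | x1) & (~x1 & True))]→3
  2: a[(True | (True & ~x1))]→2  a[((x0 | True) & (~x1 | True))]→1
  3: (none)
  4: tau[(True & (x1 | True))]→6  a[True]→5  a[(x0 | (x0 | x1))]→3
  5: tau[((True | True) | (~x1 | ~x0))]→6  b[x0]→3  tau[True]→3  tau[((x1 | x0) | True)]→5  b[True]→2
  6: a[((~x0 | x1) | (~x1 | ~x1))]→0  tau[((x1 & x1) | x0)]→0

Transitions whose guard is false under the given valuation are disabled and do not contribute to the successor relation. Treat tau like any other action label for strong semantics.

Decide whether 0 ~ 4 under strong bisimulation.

Answer: NOT BISIMILAR

Analysis:
Refine partition for ~:
  P[0] = {{0,1,2,3,4,5,6}}
  P[1] = {{0,1,5},{2},{3},{4,6}}
  P[2] = {{0},{1},{2},{3},{4},{5},{6}}
7 equivalence class(es) (converged in 3)
class of 0: {0}; class of 4: {4}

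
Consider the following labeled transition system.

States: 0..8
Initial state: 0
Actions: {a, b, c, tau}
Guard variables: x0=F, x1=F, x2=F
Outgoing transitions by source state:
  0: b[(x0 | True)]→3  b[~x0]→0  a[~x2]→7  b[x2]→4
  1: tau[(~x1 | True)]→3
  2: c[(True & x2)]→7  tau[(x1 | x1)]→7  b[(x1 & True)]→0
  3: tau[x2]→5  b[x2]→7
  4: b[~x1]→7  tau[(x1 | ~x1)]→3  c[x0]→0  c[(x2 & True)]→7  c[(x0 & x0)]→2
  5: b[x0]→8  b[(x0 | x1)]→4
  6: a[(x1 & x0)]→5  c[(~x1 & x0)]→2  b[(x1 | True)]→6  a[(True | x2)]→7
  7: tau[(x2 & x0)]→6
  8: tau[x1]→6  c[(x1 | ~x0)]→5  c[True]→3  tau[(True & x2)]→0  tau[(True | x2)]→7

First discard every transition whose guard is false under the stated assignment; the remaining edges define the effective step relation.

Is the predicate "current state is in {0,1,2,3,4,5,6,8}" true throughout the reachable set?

Answer: INVARIANT VIOLATED at state 7

Trace:
Allowed set {0,1,2,3,4,5,6,8}
Reach set: {0,3,7}
  0: safe
  3: safe
  7: outside
counterexample path to 7: a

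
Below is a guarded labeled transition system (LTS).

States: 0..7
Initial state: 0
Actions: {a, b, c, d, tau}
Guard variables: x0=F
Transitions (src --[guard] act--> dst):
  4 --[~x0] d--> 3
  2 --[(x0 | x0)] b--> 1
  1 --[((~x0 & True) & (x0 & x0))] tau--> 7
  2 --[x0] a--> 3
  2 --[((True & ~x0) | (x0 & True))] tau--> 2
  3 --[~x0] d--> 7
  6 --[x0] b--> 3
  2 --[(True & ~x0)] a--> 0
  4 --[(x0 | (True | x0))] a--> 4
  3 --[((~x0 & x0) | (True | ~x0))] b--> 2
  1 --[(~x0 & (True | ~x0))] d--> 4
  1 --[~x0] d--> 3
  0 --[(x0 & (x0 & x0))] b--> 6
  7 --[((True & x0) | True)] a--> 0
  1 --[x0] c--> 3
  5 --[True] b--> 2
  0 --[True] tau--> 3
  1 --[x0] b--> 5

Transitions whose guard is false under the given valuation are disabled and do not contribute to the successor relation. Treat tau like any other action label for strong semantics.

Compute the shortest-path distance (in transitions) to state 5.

BFS to 5:
  depth 0: {0}
  depth 1: {3}
  depth 2: {2,7}
5 never appears.

Answer: UNREACHABLE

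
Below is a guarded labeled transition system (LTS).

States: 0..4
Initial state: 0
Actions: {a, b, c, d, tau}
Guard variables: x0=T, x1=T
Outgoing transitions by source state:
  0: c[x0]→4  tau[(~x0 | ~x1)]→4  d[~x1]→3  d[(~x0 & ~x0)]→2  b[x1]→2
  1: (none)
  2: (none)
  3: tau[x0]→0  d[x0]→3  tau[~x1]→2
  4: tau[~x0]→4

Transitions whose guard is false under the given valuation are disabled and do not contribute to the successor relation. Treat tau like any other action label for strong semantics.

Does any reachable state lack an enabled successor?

Reachable = {0,2,4}
  0: b→2  c→4  [2 exit(s)]
  2: ∅  [STUCK]
  4: ∅  [STUCK]
Path to 2: b

Answer: DEADLOCK at state 2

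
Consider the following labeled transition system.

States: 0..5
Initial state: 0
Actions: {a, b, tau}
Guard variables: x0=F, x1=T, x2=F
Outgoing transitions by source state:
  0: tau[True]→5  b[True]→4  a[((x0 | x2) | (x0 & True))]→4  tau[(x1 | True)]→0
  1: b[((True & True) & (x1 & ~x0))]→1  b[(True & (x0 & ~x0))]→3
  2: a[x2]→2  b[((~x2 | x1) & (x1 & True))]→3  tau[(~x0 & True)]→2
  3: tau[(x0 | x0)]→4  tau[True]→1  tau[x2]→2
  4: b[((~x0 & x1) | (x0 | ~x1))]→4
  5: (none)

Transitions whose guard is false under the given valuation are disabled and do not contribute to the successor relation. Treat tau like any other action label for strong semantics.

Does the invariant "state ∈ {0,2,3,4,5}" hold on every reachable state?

Answer: INVARIANT HOLDS

Working:
Inv-set: {0,2,3,4,5}
Reach set: {0,4,5}
  0: ✓
  4: ✓
  5: ✓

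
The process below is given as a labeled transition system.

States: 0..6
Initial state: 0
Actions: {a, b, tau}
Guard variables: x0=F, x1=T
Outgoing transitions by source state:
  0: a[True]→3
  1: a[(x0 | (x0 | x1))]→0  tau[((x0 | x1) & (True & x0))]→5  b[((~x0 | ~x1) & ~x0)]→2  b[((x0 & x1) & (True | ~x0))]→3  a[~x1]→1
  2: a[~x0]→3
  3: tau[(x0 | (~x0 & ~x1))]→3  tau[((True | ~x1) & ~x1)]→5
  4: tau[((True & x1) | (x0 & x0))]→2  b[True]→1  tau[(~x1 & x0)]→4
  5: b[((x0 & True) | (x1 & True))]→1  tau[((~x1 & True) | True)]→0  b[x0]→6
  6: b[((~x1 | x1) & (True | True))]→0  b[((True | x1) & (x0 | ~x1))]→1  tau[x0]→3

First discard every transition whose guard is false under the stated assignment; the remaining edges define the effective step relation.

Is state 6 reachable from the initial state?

Answer: UNREACHABLE

Trace:
Guard filter leaves 9 enabled edge(s).
L0 = {0}
L1 = {3}  now seen {0,3}
Reach set: {0,3}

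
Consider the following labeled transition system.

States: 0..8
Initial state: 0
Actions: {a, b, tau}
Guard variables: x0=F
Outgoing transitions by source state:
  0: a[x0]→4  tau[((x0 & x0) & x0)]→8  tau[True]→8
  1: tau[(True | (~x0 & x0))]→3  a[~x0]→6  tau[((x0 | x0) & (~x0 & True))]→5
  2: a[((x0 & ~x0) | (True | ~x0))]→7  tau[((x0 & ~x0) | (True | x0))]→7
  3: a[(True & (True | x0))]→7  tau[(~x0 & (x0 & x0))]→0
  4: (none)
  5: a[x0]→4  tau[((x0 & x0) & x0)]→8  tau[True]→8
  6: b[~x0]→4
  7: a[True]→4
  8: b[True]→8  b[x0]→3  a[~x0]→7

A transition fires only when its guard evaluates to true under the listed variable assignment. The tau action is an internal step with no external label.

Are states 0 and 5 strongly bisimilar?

Answer: BISIMILAR

Analysis:
Compute ~ classes (split until stable):
  round 0: {{0,1,2,3,4,5,6,7,8}}
  round 1: {{0,5},{1,2},{3,7},{4},{6},{8}}
  round 2: {{0,5},{1},{2},{3},{4},{6},{7},{8}}
stable after 3 split(s): 8 block(s)
0∈{0,5}, 5∈{0,5}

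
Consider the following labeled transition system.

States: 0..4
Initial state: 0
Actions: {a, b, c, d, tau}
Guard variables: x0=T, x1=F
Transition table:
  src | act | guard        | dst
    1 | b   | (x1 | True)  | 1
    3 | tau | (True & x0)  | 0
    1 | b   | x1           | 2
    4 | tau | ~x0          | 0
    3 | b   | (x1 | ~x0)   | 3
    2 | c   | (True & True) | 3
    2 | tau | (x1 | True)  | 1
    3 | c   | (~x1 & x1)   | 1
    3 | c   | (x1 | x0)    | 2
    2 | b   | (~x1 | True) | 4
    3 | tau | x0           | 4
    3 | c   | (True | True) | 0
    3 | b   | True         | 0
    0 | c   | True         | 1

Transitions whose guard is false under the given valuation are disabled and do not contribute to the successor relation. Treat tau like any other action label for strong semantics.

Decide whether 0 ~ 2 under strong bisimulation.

Refine partition for ~:
  round 0: {{0,1,2,3,4}}
  round 1: {{0},{1},{2,3},{4}}
  round 2: {{0},{1},{2},{3},{4}}
5 equivalence class(es) (converged in 3)
class of 0: {0}; class of 2: {2}

Answer: NOT BISIMILAR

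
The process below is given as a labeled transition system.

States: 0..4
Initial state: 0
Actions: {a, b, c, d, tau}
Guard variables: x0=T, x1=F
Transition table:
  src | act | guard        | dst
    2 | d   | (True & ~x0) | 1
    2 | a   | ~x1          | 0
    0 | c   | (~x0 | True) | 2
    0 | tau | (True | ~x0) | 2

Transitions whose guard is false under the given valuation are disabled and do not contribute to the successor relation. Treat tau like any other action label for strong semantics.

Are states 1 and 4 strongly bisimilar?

Bisimulation quotient by refinement:
  π0 = {{0,1,2,3,4}}
  π1 = {{0},{1,3,4},{2}}
stable after 2 split(s): 3 block(s)
1∈{1,3,4}, 4∈{1,3,4}

Answer: BISIMILAR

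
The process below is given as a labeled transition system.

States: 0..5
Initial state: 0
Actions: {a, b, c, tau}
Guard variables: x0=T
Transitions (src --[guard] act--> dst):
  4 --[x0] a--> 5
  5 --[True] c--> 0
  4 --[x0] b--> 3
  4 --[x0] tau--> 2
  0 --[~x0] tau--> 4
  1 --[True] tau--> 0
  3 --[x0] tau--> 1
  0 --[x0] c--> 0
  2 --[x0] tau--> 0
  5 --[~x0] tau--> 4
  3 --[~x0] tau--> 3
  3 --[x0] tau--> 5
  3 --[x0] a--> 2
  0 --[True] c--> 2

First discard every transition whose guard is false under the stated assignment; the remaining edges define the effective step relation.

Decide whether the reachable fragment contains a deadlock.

R = {0,2}
  0: c→0  c→2  [2 out]
  2: tau→0  [1 out]

Answer: DEADLOCK-FREE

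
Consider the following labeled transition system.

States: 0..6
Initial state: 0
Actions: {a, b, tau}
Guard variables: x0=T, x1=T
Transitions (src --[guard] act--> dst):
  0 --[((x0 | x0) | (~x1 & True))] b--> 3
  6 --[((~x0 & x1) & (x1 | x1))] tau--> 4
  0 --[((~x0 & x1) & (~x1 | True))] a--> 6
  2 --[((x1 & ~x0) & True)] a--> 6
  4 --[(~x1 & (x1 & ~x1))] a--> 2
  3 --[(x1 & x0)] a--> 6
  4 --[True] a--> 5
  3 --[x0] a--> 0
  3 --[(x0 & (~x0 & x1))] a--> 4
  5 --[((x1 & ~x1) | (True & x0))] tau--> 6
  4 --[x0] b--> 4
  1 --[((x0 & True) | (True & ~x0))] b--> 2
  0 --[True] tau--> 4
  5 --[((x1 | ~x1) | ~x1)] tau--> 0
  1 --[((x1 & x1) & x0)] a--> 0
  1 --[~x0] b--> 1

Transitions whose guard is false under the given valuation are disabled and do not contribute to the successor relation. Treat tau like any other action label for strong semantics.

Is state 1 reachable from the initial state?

10 transition(s) survive guard evaluation.
depth 0: {0}
depth 1: {3,4}  total {0,3,4}
depth 2: {5,6}  total {0,3,4,5,6}
Reachable = {0,3,4,5,6}

Answer: UNREACHABLE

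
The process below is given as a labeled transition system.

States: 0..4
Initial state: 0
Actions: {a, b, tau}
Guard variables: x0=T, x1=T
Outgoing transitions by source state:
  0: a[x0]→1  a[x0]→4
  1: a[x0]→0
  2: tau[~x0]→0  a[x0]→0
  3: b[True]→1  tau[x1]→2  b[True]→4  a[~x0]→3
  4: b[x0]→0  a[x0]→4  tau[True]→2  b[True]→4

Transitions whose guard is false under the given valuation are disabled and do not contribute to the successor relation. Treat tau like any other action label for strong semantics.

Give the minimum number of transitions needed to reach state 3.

BFS to 3:
  L0 = {0}
  L1 = {1,4}
  L2 = {2}
3 never appears.

Answer: UNREACHABLE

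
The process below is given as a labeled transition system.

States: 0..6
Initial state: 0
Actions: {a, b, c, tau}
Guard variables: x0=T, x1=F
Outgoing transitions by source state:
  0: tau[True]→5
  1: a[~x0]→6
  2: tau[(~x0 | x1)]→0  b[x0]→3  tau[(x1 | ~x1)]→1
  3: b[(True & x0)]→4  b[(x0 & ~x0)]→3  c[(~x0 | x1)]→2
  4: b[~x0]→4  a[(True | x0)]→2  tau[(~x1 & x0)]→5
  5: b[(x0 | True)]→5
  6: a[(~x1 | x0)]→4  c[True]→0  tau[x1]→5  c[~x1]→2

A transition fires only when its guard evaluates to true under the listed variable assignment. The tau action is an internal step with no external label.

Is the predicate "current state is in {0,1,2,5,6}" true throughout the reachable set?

Answer: INVARIANT HOLDS

Analysis:
Allowed set {0,1,2,5,6}
Reach set: {0,5}
  0: safe
  5: safe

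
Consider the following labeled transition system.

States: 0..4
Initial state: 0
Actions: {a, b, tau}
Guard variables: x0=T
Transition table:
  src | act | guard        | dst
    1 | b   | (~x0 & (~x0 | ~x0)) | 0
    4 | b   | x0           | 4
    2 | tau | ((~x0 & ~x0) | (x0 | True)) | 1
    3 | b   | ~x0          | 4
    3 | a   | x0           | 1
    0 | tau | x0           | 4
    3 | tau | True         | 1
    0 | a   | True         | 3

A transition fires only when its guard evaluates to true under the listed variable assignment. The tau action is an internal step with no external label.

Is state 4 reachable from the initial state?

Guard filter leaves 6 enabled edge(s).
depth 0: {0}
depth 1: {3,4}  now seen {0,3,4}
depth 2: {1}  now seen {0,1,3,4}
R = {0,1,3,4}
trace reaching 4: tau

Answer: REACHABLE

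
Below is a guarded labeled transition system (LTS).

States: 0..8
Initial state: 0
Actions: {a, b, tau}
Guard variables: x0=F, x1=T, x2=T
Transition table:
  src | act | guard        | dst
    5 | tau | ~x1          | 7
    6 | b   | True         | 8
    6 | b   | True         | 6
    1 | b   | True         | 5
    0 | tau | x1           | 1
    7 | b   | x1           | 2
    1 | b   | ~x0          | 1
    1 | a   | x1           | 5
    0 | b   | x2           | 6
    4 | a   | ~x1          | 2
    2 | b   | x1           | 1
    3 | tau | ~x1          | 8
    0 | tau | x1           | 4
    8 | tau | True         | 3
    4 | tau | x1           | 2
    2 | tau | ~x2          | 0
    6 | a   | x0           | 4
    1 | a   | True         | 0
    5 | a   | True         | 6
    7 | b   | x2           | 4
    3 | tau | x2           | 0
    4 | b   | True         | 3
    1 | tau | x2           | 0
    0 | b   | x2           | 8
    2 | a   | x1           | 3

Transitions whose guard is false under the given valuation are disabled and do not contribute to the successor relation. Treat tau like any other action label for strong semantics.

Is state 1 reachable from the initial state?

20 transition(s) survive guard evaluation.
L0 = {0}
L1 = {1,4,6,8}  now seen {0,1,4,6,8}
L2 = {2,3,5}  now seen {0,1,2,3,4,5,6,8}
Reach set: {0,1,2,3,4,5,6,8}
trace reaching 1: tau

Answer: REACHABLE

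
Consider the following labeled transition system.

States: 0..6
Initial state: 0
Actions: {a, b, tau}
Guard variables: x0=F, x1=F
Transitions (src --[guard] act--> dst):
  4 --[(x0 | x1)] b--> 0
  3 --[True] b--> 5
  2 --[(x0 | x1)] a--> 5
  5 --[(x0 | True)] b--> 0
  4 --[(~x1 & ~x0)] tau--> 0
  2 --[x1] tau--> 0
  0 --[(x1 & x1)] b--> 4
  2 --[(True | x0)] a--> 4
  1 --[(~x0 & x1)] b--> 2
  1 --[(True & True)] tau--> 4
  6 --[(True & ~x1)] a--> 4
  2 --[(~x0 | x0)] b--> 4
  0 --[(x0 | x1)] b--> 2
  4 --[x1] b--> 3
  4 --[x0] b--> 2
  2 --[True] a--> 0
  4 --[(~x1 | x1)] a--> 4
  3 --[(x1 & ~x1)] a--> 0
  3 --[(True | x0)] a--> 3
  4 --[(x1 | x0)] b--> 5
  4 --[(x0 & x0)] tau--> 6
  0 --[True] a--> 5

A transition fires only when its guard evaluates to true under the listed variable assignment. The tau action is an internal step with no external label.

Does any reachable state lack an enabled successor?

Answer: DEADLOCK-FREE

Trace:
R = {0,5}
  0: a→5  [1 out]
  5: b→0  [1 out]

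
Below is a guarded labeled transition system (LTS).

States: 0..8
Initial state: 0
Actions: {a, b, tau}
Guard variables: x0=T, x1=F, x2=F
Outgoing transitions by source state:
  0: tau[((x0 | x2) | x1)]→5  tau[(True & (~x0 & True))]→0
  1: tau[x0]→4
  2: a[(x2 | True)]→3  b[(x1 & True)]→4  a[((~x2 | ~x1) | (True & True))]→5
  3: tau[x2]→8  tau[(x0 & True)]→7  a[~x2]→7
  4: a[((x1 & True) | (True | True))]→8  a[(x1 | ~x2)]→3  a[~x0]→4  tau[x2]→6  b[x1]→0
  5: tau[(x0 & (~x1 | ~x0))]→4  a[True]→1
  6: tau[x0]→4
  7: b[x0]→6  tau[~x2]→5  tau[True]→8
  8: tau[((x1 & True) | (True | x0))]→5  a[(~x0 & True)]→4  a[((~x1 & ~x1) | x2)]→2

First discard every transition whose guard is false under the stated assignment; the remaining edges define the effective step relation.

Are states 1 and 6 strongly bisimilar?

Refine partition for ~:
  P[0] = {{0,1,2,3,4,5,6,7,8}}
  P[1] = {{0,1,6},{2,4},{3,5,8},{7}}
  P[2] = {{0},{1,6},{2,4},{3},{5},{7},{8}}
  P[3] = {{0},{1,6},{2},{3},{4},{5},{7},{8}}
8 equivalence class(es) (converged in 4)
1∈{1,6}, 6∈{1,6}

Answer: BISIMILAR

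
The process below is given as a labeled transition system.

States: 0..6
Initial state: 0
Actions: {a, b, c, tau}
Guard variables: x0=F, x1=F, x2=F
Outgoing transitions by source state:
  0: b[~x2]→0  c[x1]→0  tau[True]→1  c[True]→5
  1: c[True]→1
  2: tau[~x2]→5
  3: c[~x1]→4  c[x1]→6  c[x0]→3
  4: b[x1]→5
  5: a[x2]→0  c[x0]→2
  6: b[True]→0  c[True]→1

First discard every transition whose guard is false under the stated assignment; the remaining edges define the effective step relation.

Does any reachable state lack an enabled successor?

Answer: DEADLOCK at state 5

Analysis:
R = {0,1,5}
  0: b→0  c→5  tau→1  [3 out]
  1: c→1  [1 out]
  5: ∅  [no exit]
Path to 5: c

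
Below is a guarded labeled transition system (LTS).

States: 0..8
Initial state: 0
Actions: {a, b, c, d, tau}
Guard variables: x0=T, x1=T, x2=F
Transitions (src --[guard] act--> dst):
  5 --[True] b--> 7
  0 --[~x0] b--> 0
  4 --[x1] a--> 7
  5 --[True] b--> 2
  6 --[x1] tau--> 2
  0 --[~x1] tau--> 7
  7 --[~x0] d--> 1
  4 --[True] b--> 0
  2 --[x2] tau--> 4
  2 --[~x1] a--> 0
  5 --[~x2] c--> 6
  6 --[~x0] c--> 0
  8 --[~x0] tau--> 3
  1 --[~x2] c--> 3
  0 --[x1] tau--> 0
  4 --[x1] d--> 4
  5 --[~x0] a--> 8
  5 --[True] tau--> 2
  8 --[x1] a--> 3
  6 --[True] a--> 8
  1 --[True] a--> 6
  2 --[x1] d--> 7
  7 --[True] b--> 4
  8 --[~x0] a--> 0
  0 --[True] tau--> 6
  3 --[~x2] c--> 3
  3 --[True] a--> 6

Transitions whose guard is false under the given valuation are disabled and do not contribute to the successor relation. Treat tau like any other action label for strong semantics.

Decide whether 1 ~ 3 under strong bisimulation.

Refine partition for ~:
  P[0] = {{0,1,2,3,4,5,6,7,8}}
  P[1] = {{0},{1,3},{2},{4},{5},{6},{7},{8}}
stable after 2 split(s): 8 block(s)
[1]={1,3}  [3]={1,3}

Answer: BISIMILAR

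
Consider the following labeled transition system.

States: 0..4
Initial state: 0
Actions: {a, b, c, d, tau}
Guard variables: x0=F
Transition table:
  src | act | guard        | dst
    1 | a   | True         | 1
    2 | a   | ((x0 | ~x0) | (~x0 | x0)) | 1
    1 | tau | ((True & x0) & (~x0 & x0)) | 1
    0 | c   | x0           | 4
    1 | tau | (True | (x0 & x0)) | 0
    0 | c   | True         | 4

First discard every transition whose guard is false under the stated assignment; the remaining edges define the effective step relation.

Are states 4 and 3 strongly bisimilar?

Answer: BISIMILAR

Trace:
Compute ~ classes (split until stable):
  π0 = {{0,1,2,3,4}}
  π1 = {{0},{1},{2},{3,4}}
4 equivalence class(es) (converged in 2)
class of 4: {3,4}; class of 3: {3,4}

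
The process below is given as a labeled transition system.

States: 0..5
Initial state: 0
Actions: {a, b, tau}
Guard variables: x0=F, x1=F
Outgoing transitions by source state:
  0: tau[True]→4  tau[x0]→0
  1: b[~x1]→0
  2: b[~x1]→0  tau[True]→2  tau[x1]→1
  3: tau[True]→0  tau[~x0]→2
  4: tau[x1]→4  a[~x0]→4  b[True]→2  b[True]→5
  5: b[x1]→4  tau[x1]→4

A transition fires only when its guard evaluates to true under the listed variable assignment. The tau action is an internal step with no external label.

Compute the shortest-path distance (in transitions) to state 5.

Answer: 2

Analysis:
Layered search for 5:
  depth 0: {0}
  depth 1: {4}
  depth 2: {2,5}
first hit 5 at d=2 via tau·b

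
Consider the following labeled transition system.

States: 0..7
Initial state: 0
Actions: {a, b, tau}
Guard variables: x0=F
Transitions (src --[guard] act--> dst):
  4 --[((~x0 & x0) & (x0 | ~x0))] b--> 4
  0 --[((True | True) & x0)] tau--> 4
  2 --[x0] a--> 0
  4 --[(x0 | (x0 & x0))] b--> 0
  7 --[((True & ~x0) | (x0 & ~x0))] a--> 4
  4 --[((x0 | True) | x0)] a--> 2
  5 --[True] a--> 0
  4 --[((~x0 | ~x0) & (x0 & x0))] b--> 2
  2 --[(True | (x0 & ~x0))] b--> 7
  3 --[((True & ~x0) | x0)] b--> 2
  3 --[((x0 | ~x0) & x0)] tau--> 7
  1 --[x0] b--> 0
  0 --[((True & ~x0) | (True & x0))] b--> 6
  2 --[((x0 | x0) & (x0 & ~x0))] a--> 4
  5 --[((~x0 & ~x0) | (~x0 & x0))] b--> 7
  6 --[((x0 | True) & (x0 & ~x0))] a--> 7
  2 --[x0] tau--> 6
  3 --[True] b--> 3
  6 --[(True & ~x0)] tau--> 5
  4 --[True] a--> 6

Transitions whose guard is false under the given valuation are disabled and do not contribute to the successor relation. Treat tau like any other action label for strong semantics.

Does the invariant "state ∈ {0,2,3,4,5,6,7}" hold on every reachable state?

Safe = {0,2,3,4,5,6,7}
Reach set: {0,2,4,5,6,7}
  0: ok
  2: ok
  4: ok
  5: ok
  6: ok
  7: ok

Answer: INVARIANT HOLDS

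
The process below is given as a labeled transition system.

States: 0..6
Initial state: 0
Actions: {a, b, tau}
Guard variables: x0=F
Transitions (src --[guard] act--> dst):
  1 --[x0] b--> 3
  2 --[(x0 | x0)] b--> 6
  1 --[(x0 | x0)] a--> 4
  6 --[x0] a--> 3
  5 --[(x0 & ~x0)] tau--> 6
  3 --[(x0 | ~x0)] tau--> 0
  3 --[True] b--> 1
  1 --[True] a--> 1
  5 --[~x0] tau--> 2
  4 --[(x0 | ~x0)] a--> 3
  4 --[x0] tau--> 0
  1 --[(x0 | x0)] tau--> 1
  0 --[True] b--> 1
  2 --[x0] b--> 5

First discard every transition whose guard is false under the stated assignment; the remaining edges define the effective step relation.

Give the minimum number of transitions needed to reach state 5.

Answer: UNREACHABLE

Analysis:
Layered search for 5:
  Layer 0: {0}
  Layer 1: {1}
5 never appears.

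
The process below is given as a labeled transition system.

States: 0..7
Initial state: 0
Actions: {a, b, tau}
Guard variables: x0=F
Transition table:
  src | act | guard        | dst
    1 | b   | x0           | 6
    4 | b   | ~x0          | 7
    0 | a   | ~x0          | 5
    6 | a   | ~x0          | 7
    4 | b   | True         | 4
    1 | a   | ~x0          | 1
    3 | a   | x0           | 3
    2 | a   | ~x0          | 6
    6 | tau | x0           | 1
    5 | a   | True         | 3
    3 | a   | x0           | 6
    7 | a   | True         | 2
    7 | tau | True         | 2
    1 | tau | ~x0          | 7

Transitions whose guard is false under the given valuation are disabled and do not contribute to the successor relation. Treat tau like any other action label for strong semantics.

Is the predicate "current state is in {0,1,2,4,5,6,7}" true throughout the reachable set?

Answer: INVARIANT VIOLATED at state 3

Trace:
Inv-set: {0,1,2,4,5,6,7}
Reach set: {0,3,5}
  0: safe
  3: outside
  5: safe
witness against invariant: a·a → 3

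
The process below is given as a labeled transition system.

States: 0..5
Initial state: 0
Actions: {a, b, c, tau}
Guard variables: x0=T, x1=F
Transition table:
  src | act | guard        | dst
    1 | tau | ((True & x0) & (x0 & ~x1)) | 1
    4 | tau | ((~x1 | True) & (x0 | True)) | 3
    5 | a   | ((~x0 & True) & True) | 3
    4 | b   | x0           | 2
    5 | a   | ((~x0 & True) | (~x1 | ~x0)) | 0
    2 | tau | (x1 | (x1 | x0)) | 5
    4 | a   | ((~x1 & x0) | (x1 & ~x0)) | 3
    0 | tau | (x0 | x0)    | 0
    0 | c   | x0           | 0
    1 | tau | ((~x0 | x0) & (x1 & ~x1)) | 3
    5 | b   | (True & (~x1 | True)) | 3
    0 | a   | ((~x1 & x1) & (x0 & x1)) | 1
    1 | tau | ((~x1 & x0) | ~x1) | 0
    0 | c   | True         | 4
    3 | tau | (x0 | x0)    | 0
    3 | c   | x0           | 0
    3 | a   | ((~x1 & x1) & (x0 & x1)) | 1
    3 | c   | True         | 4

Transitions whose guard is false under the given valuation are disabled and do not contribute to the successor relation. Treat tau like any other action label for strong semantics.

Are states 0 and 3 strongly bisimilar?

Refine partition for ~:
  π0 = {{0,1,2,3,4,5}}
  π1 = {{0,3},{1,2},{4},{5}}
  π2 = {{0,3},{1},{2},{4},{5}}
stable after 3 split(s): 5 block(s)
class of 0: {0,3}; class of 3: {0,3}

Answer: BISIMILAR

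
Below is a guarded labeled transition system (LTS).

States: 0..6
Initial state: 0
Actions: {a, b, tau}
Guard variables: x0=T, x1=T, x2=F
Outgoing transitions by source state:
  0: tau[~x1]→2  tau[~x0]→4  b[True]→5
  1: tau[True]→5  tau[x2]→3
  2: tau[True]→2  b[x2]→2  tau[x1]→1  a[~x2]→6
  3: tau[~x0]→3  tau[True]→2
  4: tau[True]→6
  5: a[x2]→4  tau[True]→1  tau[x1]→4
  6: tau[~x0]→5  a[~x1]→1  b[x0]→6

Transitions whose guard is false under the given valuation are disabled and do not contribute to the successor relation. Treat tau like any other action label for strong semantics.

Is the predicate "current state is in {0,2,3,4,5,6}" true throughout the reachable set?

Answer: INVARIANT VIOLATED at state 1

Trace:
Allowed set {0,2,3,4,5,6}
Reach set: {0,1,4,5,6}
  0: safe
  1: outside
  4: safe
  5: safe
  6: safe
reach 1 via b·tau — violates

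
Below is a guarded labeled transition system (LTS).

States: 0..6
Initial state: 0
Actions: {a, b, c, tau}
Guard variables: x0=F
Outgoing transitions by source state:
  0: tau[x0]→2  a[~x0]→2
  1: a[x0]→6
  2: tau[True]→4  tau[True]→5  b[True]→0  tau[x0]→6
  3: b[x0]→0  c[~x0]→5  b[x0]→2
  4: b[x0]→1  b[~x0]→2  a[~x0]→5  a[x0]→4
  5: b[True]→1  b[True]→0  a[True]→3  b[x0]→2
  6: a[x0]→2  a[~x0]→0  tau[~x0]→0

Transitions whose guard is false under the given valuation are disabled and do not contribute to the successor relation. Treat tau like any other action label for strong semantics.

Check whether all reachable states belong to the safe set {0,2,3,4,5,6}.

Inv-set: {0,2,3,4,5,6}
R = {0,1,2,3,4,5}
  0: ok
  1: outside
  2: ok
  3: ok
  4: ok
  5: ok
witness against invariant: a·tau·b → 1

Answer: INVARIANT VIOLATED at state 1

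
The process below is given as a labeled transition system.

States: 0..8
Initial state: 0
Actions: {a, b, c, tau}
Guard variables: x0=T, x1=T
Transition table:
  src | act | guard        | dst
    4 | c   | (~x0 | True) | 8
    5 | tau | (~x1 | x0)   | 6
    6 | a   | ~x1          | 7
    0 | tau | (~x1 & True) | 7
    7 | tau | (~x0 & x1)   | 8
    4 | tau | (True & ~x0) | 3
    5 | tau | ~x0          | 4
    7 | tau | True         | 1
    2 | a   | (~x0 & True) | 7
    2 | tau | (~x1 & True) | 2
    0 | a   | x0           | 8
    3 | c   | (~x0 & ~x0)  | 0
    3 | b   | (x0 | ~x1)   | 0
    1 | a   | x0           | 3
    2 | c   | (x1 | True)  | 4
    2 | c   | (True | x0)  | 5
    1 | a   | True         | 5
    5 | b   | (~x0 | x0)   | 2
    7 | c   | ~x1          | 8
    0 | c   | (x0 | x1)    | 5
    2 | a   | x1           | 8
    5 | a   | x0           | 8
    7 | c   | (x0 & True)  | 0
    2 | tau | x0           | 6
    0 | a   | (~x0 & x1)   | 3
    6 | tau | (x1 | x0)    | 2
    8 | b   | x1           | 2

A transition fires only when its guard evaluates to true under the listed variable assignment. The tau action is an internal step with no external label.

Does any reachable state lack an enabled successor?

Answer: DEADLOCK-FREE

Trace:
R = {0,2,4,5,6,8}
  0: a→8  c→5  [2 exit(s)]
  2: a→8  c→4  c→5  tau→6  [4 exit(s)]
  4: c→8  [1 exit(s)]
  5: a→8  b→2  tau→6  [3 exit(s)]
  6: tau→2  [1 exit(s)]
  8: b→2  [1 exit(s)]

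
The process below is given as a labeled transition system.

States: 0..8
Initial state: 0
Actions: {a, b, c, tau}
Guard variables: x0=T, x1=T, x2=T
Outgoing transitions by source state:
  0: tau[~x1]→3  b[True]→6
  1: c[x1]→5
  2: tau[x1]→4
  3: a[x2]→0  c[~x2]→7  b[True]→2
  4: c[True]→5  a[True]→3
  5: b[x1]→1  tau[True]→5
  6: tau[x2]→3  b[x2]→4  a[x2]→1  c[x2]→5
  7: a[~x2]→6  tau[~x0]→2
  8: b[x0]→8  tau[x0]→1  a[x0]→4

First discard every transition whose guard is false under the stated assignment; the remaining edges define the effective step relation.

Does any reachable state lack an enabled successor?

Answer: DEADLOCK-FREE

Analysis:
Reachable = {0,1,2,3,4,5,6}
  0: b→6  [1 exit(s)]
  1: c→5  [1 exit(s)]
  2: tau→4  [1 exit(s)]
  3: a→0  b→2  [2 exit(s)]
  4: a→3  c→5  [2 exit(s)]
  5: b→1  tau→5  [2 exit(s)]
  6: a→1  b→4  c→5  tau→3  [4 exit(s)]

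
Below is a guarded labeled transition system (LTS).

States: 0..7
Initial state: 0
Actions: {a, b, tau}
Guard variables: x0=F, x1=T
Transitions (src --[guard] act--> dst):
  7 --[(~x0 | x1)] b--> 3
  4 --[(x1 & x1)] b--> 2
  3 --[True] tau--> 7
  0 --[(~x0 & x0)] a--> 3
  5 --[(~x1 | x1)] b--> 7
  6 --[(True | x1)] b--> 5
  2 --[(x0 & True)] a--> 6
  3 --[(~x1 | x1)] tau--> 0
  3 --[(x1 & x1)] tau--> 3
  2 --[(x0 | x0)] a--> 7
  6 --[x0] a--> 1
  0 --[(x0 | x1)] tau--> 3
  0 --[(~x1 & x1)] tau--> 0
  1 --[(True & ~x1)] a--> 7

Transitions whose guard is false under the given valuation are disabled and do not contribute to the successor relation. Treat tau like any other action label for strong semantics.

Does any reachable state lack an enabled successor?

Answer: DEADLOCK-FREE

Analysis:
R = {0,3,7}
  0: tau→3  [deg 1]
  3: tau→0  tau→3  tau→7  [deg 3]
  7: b→3  [deg 1]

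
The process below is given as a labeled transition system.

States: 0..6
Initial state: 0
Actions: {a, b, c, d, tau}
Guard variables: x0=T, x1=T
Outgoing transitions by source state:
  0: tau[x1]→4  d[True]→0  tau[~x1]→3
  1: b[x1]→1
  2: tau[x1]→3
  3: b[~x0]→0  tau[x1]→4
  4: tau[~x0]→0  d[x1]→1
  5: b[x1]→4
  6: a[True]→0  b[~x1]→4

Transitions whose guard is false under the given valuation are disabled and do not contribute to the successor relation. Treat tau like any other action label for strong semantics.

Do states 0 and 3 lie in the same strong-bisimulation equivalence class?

Answer: NOT BISIMILAR

Analysis:
Bisimulation quotient by refinement:
  P[0] = {{0,1,2,3,4,5,6}}
  P[1] = {{0},{1,5},{2,3},{4},{6}}
  P[2] = {{0},{1},{2},{3},{4},{5},{6}}
stable after 3 split(s): 7 block(s)
[0]={0}  [3]={3}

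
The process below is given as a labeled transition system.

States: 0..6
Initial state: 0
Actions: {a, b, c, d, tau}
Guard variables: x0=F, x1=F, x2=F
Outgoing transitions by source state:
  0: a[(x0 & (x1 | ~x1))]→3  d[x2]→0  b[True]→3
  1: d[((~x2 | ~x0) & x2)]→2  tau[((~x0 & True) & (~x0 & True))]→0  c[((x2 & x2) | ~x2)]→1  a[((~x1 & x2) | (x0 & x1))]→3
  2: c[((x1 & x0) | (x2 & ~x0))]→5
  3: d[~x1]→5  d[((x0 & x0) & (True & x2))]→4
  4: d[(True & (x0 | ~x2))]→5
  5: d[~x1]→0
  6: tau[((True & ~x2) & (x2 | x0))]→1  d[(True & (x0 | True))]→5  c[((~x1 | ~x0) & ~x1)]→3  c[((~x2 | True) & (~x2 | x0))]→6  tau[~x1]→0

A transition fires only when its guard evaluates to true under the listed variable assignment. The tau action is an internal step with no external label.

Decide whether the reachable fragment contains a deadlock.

Reachable = {0,3,5}
  0: b→3  [1 exit(s)]
  3: d→5  [1 exit(s)]
  5: d→0  [1 exit(s)]

Answer: DEADLOCK-FREE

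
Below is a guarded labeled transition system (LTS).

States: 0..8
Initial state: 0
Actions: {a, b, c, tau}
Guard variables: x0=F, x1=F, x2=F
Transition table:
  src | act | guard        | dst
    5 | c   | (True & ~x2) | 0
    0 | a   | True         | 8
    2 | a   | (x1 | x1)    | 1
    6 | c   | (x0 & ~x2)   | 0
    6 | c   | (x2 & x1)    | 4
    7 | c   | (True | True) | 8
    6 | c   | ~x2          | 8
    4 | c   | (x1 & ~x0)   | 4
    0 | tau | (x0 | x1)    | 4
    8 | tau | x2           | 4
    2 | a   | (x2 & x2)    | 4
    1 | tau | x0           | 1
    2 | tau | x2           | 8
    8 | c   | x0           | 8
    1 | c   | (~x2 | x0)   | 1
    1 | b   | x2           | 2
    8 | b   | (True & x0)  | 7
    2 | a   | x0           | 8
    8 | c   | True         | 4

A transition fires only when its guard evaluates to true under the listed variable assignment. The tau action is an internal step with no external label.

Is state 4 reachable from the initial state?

Answer: REACHABLE

Working:
Guard filter leaves 6 enabled edge(s).
depth 0: {0}
depth 1: {8}  total {0,8}
depth 2: {4}  total {0,4,8}
Reachable = {0,4,8}
Path to 4: a·c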